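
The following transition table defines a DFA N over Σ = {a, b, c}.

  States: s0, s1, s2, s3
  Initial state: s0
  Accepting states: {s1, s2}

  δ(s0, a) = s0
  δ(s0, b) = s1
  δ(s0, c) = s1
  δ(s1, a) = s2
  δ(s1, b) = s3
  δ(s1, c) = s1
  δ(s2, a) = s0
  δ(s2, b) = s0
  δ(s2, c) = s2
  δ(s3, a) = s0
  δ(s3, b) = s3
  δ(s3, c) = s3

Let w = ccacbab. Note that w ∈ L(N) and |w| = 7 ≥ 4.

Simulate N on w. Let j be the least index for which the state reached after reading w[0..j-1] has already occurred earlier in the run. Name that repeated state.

State sequence: s0 -c-> s1 -c-> s1 -a-> s2 -c-> s2 -b-> s0 -a-> s0 -b-> s1
First repeat at step 2: s1 was already visited.

The earliest repeat is at step j = 2: N is in s1, which it already visited at step i = 1.
Pumping length from the standard proof: p = 4 (the number of states). The repeated state found above gives |xy| = j ≤ 4 and |y| = j − i ≥ 1.

s1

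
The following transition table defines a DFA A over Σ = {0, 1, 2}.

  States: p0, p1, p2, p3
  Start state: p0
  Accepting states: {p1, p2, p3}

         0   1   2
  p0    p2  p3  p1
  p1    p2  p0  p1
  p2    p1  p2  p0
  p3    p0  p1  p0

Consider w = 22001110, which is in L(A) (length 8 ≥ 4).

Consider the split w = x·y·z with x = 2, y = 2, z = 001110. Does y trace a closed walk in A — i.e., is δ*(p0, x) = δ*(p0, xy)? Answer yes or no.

yes

State sequence: p0 -2-> p1 -2-> p1

After x (step 1): p1. After xy (step 2): p1.
They match, so y = 2 drives A around a cycle from p1 back to itself; pumping y any number of times keeps A in p1 before reading z, and xyⁱz ∈ L(A) for every i ≥ 0.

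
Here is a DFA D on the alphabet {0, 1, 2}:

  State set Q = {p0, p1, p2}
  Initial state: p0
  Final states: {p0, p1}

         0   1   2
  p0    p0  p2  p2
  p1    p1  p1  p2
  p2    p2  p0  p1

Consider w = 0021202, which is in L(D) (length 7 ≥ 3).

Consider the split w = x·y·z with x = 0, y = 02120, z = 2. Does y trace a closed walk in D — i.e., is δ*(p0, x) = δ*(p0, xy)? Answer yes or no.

State sequence: p0 -0-> p0 -0-> p0 -2-> p2 -1-> p0 -2-> p2 -0-> p2

After x (step 1): p0. After xy (step 6): p2.
They differ (p0 ≠ p2), so y is not a cycle from the state after x; this split is not the one the pumping-lemma construction produces, and pumping y need not keep the string in L(D).

no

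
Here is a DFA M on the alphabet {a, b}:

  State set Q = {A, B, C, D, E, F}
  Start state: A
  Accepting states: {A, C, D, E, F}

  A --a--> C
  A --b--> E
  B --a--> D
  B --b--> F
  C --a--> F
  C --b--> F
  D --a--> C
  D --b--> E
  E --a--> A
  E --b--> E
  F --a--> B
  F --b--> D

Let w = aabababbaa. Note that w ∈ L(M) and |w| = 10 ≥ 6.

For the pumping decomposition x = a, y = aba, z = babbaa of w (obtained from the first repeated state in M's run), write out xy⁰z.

xy⁰z = xz = a·babbaa = ababbaa.
Reading y = aba takes M from C back to C, so after x the machine is still in C, and z then leads to the accepting state F. Hence ababbaa ∈ L(M).

ababbaa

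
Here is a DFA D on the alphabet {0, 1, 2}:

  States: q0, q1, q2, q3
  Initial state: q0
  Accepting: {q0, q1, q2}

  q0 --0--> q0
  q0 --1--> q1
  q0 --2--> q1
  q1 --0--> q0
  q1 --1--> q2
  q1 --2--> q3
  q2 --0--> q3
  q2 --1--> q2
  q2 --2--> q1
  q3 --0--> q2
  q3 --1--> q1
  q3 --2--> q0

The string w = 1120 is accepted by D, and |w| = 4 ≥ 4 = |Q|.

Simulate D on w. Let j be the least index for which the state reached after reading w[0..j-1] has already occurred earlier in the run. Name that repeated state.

State sequence: q0 -1-> q1 -1-> q2 -2-> q1 -0-> q0
First repeat at step 3: q1 was already visited.

The earliest repeat is at step j = 3: D is in q1, which it already visited at step i = 1.
With |Q| = 4, pigeonhole forces a state repeat no later than step 4; the substring read between the first and second visits to that state can be pumped.

q1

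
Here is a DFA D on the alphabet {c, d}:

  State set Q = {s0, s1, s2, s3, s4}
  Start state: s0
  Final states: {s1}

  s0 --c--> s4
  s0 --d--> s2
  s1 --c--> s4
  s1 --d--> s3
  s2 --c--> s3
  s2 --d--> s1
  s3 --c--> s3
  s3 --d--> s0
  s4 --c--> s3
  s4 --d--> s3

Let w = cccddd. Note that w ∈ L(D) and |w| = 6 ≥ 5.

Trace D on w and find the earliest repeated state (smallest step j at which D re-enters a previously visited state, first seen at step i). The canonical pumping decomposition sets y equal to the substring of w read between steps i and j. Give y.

c

Run of D on w = c c c d d d:
  step 0: s0  (start)
  step 1: s4  (read c: s0→s4)
  step 2: s3  (read c: s4→s3)
  step 3: s3  (read c: s3→s3)   ← first repeat (s3 seen earlier)
  step 4: s0  (read d: s3→s0)
  step 5: s2  (read d: s0→s2)
  step 6: s1  (read d: s2→s1)

So i = 2, j = 3, giving x = w[0:2] = cc, y = w[2:3] = c, z = w[3:6] = ddd.
Check: |xy| = 3 ≤ 5 and |y| = 1 ≥ 1. Reading y takes D from s3 back to s3, so every xyⁱz is accepted.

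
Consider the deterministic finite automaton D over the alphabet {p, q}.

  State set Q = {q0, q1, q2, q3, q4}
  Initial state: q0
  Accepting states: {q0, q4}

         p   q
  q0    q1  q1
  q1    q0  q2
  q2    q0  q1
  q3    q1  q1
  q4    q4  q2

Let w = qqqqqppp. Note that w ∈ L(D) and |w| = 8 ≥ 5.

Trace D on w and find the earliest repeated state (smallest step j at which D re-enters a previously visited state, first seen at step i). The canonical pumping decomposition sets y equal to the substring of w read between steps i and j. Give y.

qq

Run of D on w = q q q q q p p p:
  step 0: q0  (start)
  step 1: q1  (read q: q0→q1)
  step 2: q2  (read q: q1→q2)
  step 3: q1  (read q: q2→q1)   ← first repeat (q1 seen earlier)
  step 4: q2  (read q: q1→q2)
  step 5: q1  (read q: q2→q1)
  step 6: q0  (read p: q1→q0)
  step 7: q1  (read p: q0→q1)
  step 8: q0  (read p: q1→q0)

So i = 1, j = 3, giving x = w[0:1] = q, y = w[1:3] = qq, z = w[3:8] = qqppp.
Check: |xy| = 3 ≤ 5 and |y| = 2 ≥ 1. Reading y takes D from q1 back to q1, so every xyⁱz is accepted.
With |Q| = 5, pigeonhole forces a state repeat no later than step 5; the substring read between the first and second visits to that state can be pumped.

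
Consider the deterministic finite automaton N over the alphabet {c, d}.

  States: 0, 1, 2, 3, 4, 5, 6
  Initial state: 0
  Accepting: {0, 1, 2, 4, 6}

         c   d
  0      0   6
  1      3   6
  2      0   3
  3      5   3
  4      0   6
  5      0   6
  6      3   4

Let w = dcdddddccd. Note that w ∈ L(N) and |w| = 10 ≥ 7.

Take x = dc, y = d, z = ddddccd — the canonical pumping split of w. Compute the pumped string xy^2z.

xy^2z = dc·d·d·ddddccd = dcddddddccd.
Reading y = d takes N from 3 back to 3, so after x·y·y the machine is still in 3, and z then leads to the accepting state 6. Hence dcddddddccd ∈ L(N).

dcddddddccd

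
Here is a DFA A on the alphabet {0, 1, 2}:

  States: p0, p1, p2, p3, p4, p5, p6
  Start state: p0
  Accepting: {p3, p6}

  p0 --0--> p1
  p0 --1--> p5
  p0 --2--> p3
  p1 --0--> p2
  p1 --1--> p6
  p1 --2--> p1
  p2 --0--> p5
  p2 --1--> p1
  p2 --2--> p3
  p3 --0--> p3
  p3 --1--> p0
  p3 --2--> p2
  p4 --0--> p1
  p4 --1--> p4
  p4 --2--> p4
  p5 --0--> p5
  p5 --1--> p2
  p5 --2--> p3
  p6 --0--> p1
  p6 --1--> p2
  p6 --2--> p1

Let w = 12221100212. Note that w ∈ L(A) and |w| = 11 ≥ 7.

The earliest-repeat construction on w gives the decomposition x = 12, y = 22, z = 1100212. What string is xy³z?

122222221100212

xy^3z = 12·22·22·22·1100212 = 122222221100212.
Reading y = 22 takes A from p3 back to p3, so after x·y·y·y the machine is still in p3, and z then leads to the accepting state p3. Hence 122222221100212 ∈ L(A).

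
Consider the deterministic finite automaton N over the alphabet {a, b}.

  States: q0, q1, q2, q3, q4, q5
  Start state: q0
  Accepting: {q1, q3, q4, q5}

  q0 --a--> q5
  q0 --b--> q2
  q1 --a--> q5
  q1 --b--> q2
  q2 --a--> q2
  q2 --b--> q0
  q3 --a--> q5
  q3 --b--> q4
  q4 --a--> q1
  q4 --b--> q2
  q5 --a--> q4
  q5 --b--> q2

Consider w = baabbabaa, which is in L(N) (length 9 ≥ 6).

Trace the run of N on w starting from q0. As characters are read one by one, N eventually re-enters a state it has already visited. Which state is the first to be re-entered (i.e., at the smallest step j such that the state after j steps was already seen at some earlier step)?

Run of N on w = b a a b b a b a a:
  step 0: q0  (start)
  step 1: q2  (read b: q0→q2)
  step 2: q2  (read a: q2→q2)   ← first repeat (q2 seen earlier)
  step 3: q2  (read a: q2→q2)
  step 4: q0  (read b: q2→q0)
  step 5: q2  (read b: q0→q2)
  step 6: q2  (read a: q2→q2)
  step 7: q0  (read b: q2→q0)
  step 8: q5  (read a: q0→q5)
  step 9: q4  (read a: q5→q4)

The earliest repeat is at step j = 2: N is in q2, which it already visited at step i = 1.
Since N has 6 states, any run of length ≥ 6 visits 6+1 states, so by pigeonhole some state repeats within the first 6 steps — that repeat gives the pumpable loop.

q2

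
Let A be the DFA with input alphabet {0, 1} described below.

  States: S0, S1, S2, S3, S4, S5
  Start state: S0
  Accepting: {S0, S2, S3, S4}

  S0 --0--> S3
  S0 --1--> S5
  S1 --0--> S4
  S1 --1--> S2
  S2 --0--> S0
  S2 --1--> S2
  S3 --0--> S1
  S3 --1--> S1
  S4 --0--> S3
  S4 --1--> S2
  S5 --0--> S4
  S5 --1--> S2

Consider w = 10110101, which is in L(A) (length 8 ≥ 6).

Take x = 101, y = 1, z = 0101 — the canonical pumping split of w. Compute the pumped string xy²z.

101110101

xy^2z = 101·1·1·0101 = 101110101.
Reading y = 1 takes A from S2 back to S2, so after x·y·y the machine is still in S2, and z then leads to the accepting state S2. Hence 101110101 ∈ L(A).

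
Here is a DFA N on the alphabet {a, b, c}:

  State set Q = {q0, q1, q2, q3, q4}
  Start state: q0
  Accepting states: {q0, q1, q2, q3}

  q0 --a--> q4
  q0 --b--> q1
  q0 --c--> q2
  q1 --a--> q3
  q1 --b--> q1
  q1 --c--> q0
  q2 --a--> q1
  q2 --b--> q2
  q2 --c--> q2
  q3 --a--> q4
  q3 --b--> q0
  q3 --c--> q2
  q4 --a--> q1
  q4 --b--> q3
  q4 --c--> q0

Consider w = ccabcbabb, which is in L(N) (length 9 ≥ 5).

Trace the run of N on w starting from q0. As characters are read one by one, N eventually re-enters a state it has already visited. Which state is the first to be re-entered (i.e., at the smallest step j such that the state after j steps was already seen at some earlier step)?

Run of N on w = c c a b c b a b b:
  step 0: q0  (start)
  step 1: q2  (read c: q0→q2)
  step 2: q2  (read c: q2→q2)   ← first repeat (q2 seen earlier)
  step 3: q1  (read a: q2→q1)
  step 4: q1  (read b: q1→q1)
  step 5: q0  (read c: q1→q0)
  step 6: q1  (read b: q0→q1)
  step 7: q3  (read a: q1→q3)
  step 8: q0  (read b: q3→q0)
  step 9: q1  (read b: q0→q1)

The earliest repeat is at step j = 2: N is in q2, which it already visited at step i = 1.

q2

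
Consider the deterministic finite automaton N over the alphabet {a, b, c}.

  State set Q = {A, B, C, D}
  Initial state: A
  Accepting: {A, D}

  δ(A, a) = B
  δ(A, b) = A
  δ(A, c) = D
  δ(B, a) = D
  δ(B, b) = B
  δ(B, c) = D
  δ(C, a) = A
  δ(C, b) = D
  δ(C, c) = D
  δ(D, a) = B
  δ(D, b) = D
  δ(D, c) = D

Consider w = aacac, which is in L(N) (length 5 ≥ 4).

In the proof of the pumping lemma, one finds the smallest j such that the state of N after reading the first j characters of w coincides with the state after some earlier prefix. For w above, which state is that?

D

State sequence: A -a-> B -a-> D -c-> D -a-> B -c-> D
First repeat at step 3: D was already visited.

The earliest repeat is at step j = 3: N is in D, which it already visited at step i = 2.
Since N has 4 states, any run of length ≥ 4 visits 4+1 states, so by pigeonhole some state repeats within the first 4 steps — that repeat gives the pumpable loop.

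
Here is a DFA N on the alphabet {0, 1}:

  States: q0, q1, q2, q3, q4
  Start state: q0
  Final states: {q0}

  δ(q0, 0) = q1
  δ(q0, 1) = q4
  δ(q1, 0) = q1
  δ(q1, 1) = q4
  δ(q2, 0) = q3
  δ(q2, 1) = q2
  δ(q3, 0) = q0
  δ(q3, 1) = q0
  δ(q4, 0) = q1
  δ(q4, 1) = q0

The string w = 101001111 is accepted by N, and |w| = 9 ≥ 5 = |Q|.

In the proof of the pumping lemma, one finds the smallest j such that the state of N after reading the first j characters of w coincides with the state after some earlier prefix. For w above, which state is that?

State sequence: q0 -1-> q4 -0-> q1 -1-> q4 -0-> q1 -0-> q1 -1-> q4 -1-> q0 -1-> q4 -1-> q0
First repeat at step 3: q4 was already visited.

The earliest repeat is at step j = 3: N is in q4, which it already visited at step i = 1.
The DFA has 5 states, so the proof of the pumping lemma guarantees a repeated state among the first 5+1 visited; the segment between the two visits is the pumpable y.

q4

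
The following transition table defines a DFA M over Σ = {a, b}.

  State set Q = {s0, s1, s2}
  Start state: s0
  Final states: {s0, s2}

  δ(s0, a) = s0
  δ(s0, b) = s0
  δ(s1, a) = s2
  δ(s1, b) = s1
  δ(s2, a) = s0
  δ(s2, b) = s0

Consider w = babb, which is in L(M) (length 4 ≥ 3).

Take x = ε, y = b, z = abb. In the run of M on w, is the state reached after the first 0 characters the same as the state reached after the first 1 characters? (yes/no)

State sequence: s0 -b-> s0

After x (step 0): s0. After xy (step 1): s0.
They match, so y = b drives M around a cycle from s0 back to itself; pumping y any number of times keeps M in s0 before reading z, and xyⁱz ∈ L(M) for every i ≥ 0.

yes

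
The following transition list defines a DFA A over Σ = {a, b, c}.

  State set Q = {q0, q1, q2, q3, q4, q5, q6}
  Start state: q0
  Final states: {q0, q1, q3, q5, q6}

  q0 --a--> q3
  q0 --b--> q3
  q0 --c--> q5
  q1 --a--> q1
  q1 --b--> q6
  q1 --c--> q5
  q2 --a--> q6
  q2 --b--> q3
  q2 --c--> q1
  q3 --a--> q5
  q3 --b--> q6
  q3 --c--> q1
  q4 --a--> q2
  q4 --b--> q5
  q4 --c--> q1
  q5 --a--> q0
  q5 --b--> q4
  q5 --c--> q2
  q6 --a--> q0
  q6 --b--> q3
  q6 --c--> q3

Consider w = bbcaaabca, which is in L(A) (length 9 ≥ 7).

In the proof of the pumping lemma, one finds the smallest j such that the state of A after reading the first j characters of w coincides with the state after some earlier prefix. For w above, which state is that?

Run of A on w = b b c a a a b c a:
  step 0: q0  (start)
  step 1: q3  (read b: q0→q3)
  step 2: q6  (read b: q3→q6)
  step 3: q3  (read c: q6→q3)   ← first repeat (q3 seen earlier)
  step 4: q5  (read a: q3→q5)
  step 5: q0  (read a: q5→q0)
  step 6: q3  (read a: q0→q3)
  step 7: q6  (read b: q3→q6)
  step 8: q3  (read c: q6→q3)
  step 9: q5  (read a: q3→q5)

The earliest repeat is at step j = 3: A is in q3, which it already visited at step i = 1.

q3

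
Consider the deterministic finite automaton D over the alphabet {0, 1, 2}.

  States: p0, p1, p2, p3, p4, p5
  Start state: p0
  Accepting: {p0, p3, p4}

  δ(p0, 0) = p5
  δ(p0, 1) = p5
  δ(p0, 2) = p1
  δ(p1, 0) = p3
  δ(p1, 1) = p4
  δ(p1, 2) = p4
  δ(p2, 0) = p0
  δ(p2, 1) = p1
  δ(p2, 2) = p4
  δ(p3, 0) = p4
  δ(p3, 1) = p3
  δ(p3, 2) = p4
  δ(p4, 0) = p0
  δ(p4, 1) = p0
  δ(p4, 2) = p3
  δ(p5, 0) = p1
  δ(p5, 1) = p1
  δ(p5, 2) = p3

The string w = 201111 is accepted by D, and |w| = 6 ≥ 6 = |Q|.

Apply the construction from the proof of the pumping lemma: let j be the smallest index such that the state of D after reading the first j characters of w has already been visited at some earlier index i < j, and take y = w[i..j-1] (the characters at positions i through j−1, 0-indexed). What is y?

1

State sequence: p0 -2-> p1 -0-> p3 -1-> p3 -1-> p3 -1-> p3 -1-> p3
First repeat at step 3: p3 was already visited.

So i = 2, j = 3, giving x = w[0:2] = 20, y = w[2:3] = 1, z = w[3:6] = 111.
Check: |xy| = 3 ≤ 6 and |y| = 1 ≥ 1. Reading y takes D from p3 back to p3, so every xyⁱz is accepted.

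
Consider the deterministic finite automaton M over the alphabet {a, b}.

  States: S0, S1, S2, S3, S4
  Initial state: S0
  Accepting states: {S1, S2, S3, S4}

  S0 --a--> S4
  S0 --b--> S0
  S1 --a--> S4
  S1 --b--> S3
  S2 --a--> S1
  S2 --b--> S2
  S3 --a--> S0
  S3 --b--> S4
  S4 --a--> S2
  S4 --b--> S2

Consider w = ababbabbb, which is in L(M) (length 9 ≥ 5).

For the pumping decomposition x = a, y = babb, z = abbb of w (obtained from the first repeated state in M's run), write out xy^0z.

aabbb

xy⁰z = xz = a·abbb = aabbb.
Reading y = babb takes M from S4 back to S4, so after x the machine is still in S4, and z then leads to the accepting state S2. Hence aabbb ∈ L(M).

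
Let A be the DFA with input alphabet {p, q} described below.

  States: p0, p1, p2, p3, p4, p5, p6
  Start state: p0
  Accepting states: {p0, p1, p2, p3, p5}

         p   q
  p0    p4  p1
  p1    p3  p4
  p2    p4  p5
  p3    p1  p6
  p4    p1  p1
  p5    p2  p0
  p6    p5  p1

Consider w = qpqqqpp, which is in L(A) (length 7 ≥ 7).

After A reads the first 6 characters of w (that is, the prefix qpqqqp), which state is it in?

State sequence: p0 -q-> p1 -p-> p3 -q-> p6 -q-> p1 -q-> p4 -p-> p1

After reading 6 characters, A is in state p1.
(This kind of state-tracing is the core of the pumping-lemma construction: with 7 states, pigeonhole forces a repeat within the first 7 steps.)

p1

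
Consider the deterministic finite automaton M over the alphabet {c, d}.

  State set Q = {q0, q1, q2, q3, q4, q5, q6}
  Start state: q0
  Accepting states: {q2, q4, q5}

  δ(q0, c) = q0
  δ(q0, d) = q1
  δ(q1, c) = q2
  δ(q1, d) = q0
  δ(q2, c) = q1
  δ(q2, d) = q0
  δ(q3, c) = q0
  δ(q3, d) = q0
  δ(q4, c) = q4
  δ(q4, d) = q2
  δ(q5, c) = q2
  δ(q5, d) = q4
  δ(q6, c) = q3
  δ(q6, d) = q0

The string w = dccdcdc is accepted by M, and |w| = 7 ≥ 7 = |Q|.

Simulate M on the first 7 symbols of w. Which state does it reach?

Run of M on the first 7 characters of w = d c c d c d c:
  step 0: q0  (start)
  step 1: q1  (read d: q0→q1)
  step 2: q2  (read c: q1→q2)
  step 3: q1  (read c: q2→q1)
  step 4: q0  (read d: q1→q0)
  step 5: q0  (read c: q0→q0)
  step 6: q1  (read d: q0→q1)
  step 7: q2  (read c: q1→q2)

After reading 7 characters, M is in state q2.

q2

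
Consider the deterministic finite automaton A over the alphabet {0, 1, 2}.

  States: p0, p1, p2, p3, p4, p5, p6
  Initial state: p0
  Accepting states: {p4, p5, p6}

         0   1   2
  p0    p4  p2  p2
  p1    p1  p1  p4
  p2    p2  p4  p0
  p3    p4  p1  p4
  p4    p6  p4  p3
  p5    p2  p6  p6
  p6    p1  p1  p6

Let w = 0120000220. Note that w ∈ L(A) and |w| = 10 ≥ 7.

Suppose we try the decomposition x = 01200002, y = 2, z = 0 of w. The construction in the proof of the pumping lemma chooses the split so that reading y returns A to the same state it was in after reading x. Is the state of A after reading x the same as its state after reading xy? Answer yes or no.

no

State sequence: p0 -0-> p4 -1-> p4 -2-> p3 -0-> p4 -0-> p6 -0-> p1 -0-> p1 -2-> p4 -2-> p3

After x (step 8): p4. After xy (step 9): p3.
They differ (p4 ≠ p3), so y is not a cycle from the state after x; this split is not the one the pumping-lemma construction produces, and pumping y need not keep the string in L(A).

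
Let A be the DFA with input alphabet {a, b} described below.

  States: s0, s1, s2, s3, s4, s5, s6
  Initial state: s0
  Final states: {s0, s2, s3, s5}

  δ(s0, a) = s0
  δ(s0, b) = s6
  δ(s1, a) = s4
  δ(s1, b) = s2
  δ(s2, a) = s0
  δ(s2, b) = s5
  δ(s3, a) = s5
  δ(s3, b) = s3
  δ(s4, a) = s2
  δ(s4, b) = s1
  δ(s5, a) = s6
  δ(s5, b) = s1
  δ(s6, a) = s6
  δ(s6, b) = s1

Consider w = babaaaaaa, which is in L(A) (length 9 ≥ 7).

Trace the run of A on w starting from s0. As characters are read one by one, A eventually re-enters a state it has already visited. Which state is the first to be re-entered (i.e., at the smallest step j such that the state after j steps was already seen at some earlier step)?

Run of A on w = b a b a a a a a a:
  step 0: s0  (start)
  step 1: s6  (read b: s0→s6)
  step 2: s6  (read a: s6→s6)   ← first repeat (s6 seen earlier)
  step 3: s1  (read b: s6→s1)
  step 4: s4  (read a: s1→s4)
  step 5: s2  (read a: s4→s2)
  step 6: s0  (read a: s2→s0)
  step 7: s0  (read a: s0→s0)
  step 8: s0  (read a: s0→s0)
  step 9: s0  (read a: s0→s0)

The earliest repeat is at step j = 2: A is in s6, which it already visited at step i = 1.
The DFA has 7 states, so the proof of the pumping lemma guarantees a repeated state among the first 7+1 visited; the segment between the two visits is the pumpable y.

s6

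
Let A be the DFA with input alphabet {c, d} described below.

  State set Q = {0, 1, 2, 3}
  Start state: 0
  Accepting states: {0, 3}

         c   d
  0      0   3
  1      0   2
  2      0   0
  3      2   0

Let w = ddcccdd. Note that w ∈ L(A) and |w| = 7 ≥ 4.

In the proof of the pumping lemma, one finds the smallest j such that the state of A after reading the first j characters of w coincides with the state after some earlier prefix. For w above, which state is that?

Run of A on w = d d c c c d d:
  step 0: 0  (start)
  step 1: 3  (read d: 0→3)
  step 2: 0  (read d: 3→0)   ← first repeat (0 seen earlier)
  step 3: 0  (read c: 0→0)
  step 4: 0  (read c: 0→0)
  step 5: 0  (read c: 0→0)
  step 6: 3  (read d: 0→3)
  step 7: 0  (read d: 3→0)

The earliest repeat is at step j = 2: A is in 0, which it already visited at step i = 0.
The DFA has 4 states, so the proof of the pumping lemma guarantees a repeated state among the first 4+1 visited; the segment between the two visits is the pumpable y.

0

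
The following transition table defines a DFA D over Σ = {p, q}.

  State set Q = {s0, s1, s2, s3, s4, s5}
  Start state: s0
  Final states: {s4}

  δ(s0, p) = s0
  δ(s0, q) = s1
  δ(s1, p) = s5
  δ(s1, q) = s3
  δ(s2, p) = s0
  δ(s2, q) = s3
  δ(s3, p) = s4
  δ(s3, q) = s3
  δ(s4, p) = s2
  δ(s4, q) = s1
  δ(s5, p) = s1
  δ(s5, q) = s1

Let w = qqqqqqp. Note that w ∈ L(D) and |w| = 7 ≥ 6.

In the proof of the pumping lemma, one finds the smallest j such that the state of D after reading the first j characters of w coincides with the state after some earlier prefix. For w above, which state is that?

State sequence: s0 -q-> s1 -q-> s3 -q-> s3 -q-> s3 -q-> s3 -q-> s3 -p-> s4
First repeat at step 3: s3 was already visited.

The earliest repeat is at step j = 3: D is in s3, which it already visited at step i = 2.
Pumping length from the standard proof: p = 6 (the number of states). The repeated state found above gives |xy| = j ≤ 6 and |y| = j − i ≥ 1.

s3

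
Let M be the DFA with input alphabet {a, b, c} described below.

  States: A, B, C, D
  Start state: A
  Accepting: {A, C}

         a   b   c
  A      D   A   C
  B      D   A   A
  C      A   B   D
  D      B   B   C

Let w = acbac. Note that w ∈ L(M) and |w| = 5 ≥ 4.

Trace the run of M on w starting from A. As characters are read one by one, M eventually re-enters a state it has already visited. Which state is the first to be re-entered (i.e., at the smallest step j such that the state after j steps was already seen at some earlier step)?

Run of M on w = a c b a c:
  step 0: A  (start)
  step 1: D  (read a: A→D)
  step 2: C  (read c: D→C)
  step 3: B  (read b: C→B)
  step 4: D  (read a: B→D)   ← first repeat (D seen earlier)
  step 5: C  (read c: D→C)

The earliest repeat is at step j = 4: M is in D, which it already visited at step i = 1.
The DFA has 4 states, so the proof of the pumping lemma guarantees a repeated state among the first 4+1 visited; the segment between the two visits is the pumpable y.

D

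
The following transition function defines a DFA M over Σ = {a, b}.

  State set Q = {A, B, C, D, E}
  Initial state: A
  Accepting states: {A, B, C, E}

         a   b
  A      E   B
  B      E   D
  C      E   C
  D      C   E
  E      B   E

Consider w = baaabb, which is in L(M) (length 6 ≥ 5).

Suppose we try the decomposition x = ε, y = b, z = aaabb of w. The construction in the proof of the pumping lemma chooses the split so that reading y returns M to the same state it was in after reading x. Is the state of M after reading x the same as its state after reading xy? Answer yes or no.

Run of M on the first 1 characters of w = b:
  step 0: A  (start)
  step 1: B  (read b: A→B)

After x (step 0): A. After xy (step 1): B.
They differ (A ≠ B), so y is not a cycle from the state after x; this split is not the one the pumping-lemma construction produces, and pumping y need not keep the string in L(M).

no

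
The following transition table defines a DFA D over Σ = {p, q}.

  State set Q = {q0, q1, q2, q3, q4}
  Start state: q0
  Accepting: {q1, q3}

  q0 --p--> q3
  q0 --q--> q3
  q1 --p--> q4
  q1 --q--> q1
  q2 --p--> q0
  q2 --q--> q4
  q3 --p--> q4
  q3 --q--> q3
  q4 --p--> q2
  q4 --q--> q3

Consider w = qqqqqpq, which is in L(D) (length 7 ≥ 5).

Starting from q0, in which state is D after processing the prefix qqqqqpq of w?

q3

State sequence: q0 -q-> q3 -q-> q3 -q-> q3 -q-> q3 -q-> q3 -p-> q4 -q-> q3

After reading 7 characters, D is in state q3.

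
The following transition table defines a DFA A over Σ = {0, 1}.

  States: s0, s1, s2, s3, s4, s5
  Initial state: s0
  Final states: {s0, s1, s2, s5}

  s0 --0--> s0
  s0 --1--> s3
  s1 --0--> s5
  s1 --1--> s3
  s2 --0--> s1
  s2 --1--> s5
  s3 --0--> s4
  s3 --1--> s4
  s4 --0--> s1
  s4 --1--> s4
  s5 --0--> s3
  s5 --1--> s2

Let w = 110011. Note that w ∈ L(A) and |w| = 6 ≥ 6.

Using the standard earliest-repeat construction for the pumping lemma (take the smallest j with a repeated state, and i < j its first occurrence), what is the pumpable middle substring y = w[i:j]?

State sequence: s0 -1-> s3 -1-> s4 -0-> s1 -0-> s5 -1-> s2 -1-> s5
First repeat at step 6: s5 was already visited.

So i = 4, j = 6, giving x = w[0:4] = 1100, y = w[4:6] = 11, z = w[6:6] = ε.
Check: |xy| = 6 ≤ 6 and |y| = 2 ≥ 1. Reading y takes A from s5 back to s5, so every xyⁱz is accepted.

11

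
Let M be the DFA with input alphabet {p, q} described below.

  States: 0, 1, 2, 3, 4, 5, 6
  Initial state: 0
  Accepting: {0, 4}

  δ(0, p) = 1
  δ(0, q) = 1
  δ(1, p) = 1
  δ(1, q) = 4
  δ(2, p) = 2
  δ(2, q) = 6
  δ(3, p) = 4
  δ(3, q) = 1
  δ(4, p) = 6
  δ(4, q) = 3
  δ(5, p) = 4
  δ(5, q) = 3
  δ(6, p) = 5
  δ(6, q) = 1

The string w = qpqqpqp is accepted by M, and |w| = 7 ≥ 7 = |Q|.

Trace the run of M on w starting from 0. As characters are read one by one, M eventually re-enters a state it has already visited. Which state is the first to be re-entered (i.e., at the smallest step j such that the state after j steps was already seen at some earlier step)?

1

Run of M on w = q p q q p q p:
  step 0: 0  (start)
  step 1: 1  (read q: 0→1)
  step 2: 1  (read p: 1→1)   ← first repeat (1 seen earlier)
  step 3: 4  (read q: 1→4)
  step 4: 3  (read q: 4→3)
  step 5: 4  (read p: 3→4)
  step 6: 3  (read q: 4→3)
  step 7: 4  (read p: 3→4)

The earliest repeat is at step j = 2: M is in 1, which it already visited at step i = 1.
Since M has 7 states, any run of length ≥ 7 visits 7+1 states, so by pigeonhole some state repeats within the first 7 steps — that repeat gives the pumpable loop.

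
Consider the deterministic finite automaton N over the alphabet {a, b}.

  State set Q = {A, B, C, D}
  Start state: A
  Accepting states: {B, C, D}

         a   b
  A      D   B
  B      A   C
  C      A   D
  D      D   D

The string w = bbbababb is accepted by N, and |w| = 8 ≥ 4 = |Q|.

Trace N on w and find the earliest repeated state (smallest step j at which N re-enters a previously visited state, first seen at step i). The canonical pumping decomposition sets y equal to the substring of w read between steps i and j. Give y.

State sequence: A -b-> B -b-> C -b-> D -a-> D -b-> D -a-> D -b-> D -b-> D
First repeat at step 4: D was already visited.

So i = 3, j = 4, giving x = w[0:3] = bbb, y = w[3:4] = a, z = w[4:8] = babb.
Check: |xy| = 4 ≤ 4 and |y| = 1 ≥ 1. Reading y takes N from D back to D, so every xyⁱz is accepted.
Pumping length from the standard proof: p = 4 (the number of states). The repeated state found above gives |xy| = j ≤ 4 and |y| = j − i ≥ 1.

a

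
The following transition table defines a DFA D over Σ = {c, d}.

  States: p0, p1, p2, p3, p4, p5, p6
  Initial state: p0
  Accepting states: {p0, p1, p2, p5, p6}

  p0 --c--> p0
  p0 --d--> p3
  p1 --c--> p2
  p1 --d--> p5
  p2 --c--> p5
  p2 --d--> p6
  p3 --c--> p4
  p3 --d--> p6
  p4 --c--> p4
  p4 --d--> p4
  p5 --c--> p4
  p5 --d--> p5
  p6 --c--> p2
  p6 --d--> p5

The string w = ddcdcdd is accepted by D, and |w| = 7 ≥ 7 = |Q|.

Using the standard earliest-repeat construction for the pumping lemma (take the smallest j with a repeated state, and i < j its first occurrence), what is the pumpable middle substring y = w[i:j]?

Run of D on w = d d c d c d d:
  step 0: p0  (start)
  step 1: p3  (read d: p0→p3)
  step 2: p6  (read d: p3→p6)
  step 3: p2  (read c: p6→p2)
  step 4: p6  (read d: p2→p6)   ← first repeat (p6 seen earlier)
  step 5: p2  (read c: p6→p2)
  step 6: p6  (read d: p2→p6)
  step 7: p5  (read d: p6→p5)

So i = 2, j = 4, giving x = w[0:2] = dd, y = w[2:4] = cd, z = w[4:7] = cdd.
Check: |xy| = 4 ≤ 7 and |y| = 2 ≥ 1. Reading y takes D from p6 back to p6, so every xyⁱz is accepted.

cd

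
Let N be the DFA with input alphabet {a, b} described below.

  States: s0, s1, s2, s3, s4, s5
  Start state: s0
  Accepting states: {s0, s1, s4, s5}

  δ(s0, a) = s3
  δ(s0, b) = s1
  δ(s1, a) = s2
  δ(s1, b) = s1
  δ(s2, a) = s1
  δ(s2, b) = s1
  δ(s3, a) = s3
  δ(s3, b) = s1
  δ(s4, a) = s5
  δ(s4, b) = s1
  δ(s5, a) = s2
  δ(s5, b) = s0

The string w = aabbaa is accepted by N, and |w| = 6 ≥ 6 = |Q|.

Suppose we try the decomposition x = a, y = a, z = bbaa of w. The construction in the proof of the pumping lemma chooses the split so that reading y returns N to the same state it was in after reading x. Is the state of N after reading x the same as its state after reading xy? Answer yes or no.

State sequence: s0 -a-> s3 -a-> s3

After x (step 1): s3. After xy (step 2): s3.
They match, so y = a drives N around a cycle from s3 back to itself; pumping y any number of times keeps N in s3 before reading z, and xyⁱz ∈ L(N) for every i ≥ 0.

yes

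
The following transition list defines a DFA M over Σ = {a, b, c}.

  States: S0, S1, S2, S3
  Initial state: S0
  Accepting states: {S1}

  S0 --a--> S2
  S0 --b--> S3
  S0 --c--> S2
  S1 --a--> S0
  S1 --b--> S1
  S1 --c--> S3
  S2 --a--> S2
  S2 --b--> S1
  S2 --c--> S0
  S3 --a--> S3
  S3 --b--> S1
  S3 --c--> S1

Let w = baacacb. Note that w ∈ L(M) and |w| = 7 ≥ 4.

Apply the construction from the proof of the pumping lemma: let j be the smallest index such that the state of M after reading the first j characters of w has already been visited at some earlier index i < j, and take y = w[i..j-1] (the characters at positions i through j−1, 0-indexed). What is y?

Run of M on w = b a a c a c b:
  step 0: S0  (start)
  step 1: S3  (read b: S0→S3)
  step 2: S3  (read a: S3→S3)   ← first repeat (S3 seen earlier)
  step 3: S3  (read a: S3→S3)
  step 4: S1  (read c: S3→S1)
  step 5: S0  (read a: S1→S0)
  step 6: S2  (read c: S0→S2)
  step 7: S1  (read b: S2→S1)

So i = 1, j = 2, giving x = w[0:1] = b, y = w[1:2] = a, z = w[2:7] = acacb.
Check: |xy| = 2 ≤ 4 and |y| = 1 ≥ 1. Reading y takes M from S3 back to S3, so every xyⁱz is accepted.
The DFA has 4 states, so the proof of the pumping lemma guarantees a repeated state among the first 4+1 visited; the segment between the two visits is the pumpable y.

a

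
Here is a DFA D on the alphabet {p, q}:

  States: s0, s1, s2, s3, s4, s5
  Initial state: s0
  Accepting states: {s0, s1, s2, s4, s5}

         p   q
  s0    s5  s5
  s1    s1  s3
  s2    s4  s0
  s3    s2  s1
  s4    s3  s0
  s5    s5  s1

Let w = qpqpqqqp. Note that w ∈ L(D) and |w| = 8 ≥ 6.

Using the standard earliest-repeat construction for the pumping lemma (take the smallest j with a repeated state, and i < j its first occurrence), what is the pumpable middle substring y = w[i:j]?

p

Run of D on w = q p q p q q q p:
  step 0: s0  (start)
  step 1: s5  (read q: s0→s5)
  step 2: s5  (read p: s5→s5)   ← first repeat (s5 seen earlier)
  step 3: s1  (read q: s5→s1)
  step 4: s1  (read p: s1→s1)
  step 5: s3  (read q: s1→s3)
  step 6: s1  (read q: s3→s1)
  step 7: s3  (read q: s1→s3)
  step 8: s2  (read p: s3→s2)

So i = 1, j = 2, giving x = w[0:1] = q, y = w[1:2] = p, z = w[2:8] = qpqqqp.
Check: |xy| = 2 ≤ 6 and |y| = 1 ≥ 1. Reading y takes D from s5 back to s5, so every xyⁱz is accepted.
With |Q| = 6, pigeonhole forces a state repeat no later than step 6; the substring read between the first and second visits to that state can be pumped.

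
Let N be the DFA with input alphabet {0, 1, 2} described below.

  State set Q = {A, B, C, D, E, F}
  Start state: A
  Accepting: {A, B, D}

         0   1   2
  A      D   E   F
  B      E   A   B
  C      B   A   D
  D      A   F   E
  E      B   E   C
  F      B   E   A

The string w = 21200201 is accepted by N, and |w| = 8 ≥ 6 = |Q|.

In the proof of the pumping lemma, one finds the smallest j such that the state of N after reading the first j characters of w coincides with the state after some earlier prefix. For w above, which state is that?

E

Run of N on w = 2 1 2 0 0 2 0 1:
  step 0: A  (start)
  step 1: F  (read 2: A→F)
  step 2: E  (read 1: F→E)
  step 3: C  (read 2: E→C)
  step 4: B  (read 0: C→B)
  step 5: E  (read 0: B→E)   ← first repeat (E seen earlier)
  step 6: C  (read 2: E→C)
  step 7: B  (read 0: C→B)
  step 8: A  (read 1: B→A)

The earliest repeat is at step j = 5: N is in E, which it already visited at step i = 2.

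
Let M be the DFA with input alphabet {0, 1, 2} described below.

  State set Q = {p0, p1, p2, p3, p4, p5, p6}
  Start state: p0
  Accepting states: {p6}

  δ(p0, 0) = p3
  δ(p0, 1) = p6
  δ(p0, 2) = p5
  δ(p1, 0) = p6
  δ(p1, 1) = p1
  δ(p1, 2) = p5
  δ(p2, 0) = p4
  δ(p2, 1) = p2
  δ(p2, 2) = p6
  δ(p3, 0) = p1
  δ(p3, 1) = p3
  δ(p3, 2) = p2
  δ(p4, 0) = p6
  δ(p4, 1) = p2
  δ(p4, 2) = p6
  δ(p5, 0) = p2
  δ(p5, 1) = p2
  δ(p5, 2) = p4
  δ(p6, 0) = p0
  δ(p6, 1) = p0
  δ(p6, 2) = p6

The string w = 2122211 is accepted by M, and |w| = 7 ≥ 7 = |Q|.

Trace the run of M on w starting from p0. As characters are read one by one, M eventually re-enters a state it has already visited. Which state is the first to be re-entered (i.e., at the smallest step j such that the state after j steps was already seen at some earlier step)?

State sequence: p0 -2-> p5 -1-> p2 -2-> p6 -2-> p6 -2-> p6 -1-> p0 -1-> p6
First repeat at step 4: p6 was already visited.

The earliest repeat is at step j = 4: M is in p6, which it already visited at step i = 3.
With |Q| = 7, pigeonhole forces a state repeat no later than step 7; the substring read between the first and second visits to that state can be pumped.

p6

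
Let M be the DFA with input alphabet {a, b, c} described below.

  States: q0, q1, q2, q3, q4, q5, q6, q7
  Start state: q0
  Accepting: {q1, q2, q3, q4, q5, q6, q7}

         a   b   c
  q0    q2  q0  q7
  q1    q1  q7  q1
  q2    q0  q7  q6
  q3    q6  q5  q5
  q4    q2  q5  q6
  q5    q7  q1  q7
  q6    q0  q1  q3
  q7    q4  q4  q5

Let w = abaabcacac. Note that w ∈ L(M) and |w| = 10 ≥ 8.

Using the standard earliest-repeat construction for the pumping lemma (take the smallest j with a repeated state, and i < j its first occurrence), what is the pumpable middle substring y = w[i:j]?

baa

Run of M on w = a b a a b c a c a c:
  step 0: q0  (start)
  step 1: q2  (read a: q0→q2)
  step 2: q7  (read b: q2→q7)
  step 3: q4  (read a: q7→q4)
  step 4: q2  (read a: q4→q2)   ← first repeat (q2 seen earlier)
  step 5: q7  (read b: q2→q7)
  step 6: q5  (read c: q7→q5)
  step 7: q7  (read a: q5→q7)
  step 8: q5  (read c: q7→q5)
  step 9: q7  (read a: q5→q7)
  step 10: q5  (read c: q7→q5)

So i = 1, j = 4, giving x = w[0:1] = a, y = w[1:4] = baa, z = w[4:10] = bcacac.
Check: |xy| = 4 ≤ 8 and |y| = 3 ≥ 1. Reading y takes M from q2 back to q2, so every xyⁱz is accepted.
Since M has 8 states, any run of length ≥ 8 visits 8+1 states, so by pigeonhole some state repeats within the first 8 steps — that repeat gives the pumpable loop.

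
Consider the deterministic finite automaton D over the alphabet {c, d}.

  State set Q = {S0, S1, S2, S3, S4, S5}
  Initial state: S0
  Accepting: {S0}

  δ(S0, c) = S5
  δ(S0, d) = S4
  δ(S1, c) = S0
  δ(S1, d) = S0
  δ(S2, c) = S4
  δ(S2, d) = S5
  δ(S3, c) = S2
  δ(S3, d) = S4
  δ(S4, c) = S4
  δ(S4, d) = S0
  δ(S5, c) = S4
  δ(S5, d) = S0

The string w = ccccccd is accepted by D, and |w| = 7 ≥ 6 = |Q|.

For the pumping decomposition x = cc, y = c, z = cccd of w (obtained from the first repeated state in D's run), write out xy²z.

cccccccd

xy^2z = cc·c·c·cccd = cccccccd.
Reading y = c takes D from S4 back to S4, so after x·y·y the machine is still in S4, and z then leads to the accepting state S0. Hence cccccccd ∈ L(D).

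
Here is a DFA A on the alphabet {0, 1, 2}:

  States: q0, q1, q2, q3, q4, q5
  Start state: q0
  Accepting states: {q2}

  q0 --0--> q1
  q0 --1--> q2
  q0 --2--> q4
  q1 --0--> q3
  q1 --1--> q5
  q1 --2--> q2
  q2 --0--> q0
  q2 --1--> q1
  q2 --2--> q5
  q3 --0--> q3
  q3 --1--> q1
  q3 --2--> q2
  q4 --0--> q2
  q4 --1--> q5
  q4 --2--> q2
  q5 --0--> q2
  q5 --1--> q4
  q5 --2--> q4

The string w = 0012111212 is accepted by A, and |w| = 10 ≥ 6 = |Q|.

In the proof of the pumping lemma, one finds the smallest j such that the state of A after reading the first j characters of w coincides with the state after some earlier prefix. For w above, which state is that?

q1

Run of A on w = 0 0 1 2 1 1 1 2 1 2:
  step 0: q0  (start)
  step 1: q1  (read 0: q0→q1)
  step 2: q3  (read 0: q1→q3)
  step 3: q1  (read 1: q3→q1)   ← first repeat (q1 seen earlier)
  step 4: q2  (read 2: q1→q2)
  step 5: q1  (read 1: q2→q1)
  step 6: q5  (read 1: q1→q5)
  step 7: q4  (read 1: q5→q4)
  step 8: q2  (read 2: q4→q2)
  step 9: q1  (read 1: q2→q1)
  step 10: q2  (read 2: q1→q2)

The earliest repeat is at step j = 3: A is in q1, which it already visited at step i = 1.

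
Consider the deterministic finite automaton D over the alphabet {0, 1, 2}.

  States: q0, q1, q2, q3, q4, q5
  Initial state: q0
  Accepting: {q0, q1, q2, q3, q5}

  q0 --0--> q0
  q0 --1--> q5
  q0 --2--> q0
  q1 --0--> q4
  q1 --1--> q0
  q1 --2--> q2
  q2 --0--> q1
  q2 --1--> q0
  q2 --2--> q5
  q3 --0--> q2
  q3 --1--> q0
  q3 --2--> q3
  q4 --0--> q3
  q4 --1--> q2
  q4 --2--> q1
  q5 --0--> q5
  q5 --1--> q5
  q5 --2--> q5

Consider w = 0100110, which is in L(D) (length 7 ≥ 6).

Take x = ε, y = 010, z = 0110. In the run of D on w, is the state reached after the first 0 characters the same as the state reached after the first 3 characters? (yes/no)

Run of D on the first 3 characters of w = 0 1 0:
  step 0: q0  (start)
  step 1: q0  (read 0: q0→q0)
  step 2: q5  (read 1: q0→q5)
  step 3: q5  (read 0: q5→q5)

After x (step 0): q0. After xy (step 3): q5.
They differ (q0 ≠ q5), so y is not a cycle from the state after x; this split is not the one the pumping-lemma construction produces, and pumping y need not keep the string in L(D).

no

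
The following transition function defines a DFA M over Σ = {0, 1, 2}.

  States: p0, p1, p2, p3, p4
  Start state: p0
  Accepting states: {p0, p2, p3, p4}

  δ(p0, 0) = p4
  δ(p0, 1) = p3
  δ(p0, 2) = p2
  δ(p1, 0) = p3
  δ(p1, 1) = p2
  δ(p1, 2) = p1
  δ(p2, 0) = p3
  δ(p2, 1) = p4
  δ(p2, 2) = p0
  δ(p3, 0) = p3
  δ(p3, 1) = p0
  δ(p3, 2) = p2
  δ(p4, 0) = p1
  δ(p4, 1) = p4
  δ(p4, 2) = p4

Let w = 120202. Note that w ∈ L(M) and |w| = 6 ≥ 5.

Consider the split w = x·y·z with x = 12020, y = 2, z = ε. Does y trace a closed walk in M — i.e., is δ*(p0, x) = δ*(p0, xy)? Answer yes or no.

State sequence: p0 -1-> p3 -2-> p2 -0-> p3 -2-> p2 -0-> p3 -2-> p2

After x (step 5): p3. After xy (step 6): p2.
They differ (p3 ≠ p2), so y is not a cycle from the state after x; this split is not the one the pumping-lemma construction produces, and pumping y need not keep the string in L(M).

no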